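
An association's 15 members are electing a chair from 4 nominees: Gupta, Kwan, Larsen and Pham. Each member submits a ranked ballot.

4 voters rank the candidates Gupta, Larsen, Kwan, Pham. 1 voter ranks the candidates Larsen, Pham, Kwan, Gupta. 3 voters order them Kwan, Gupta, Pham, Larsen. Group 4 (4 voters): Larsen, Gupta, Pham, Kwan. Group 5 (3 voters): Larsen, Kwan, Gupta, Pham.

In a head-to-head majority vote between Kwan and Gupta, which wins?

Gupta

Ballots ranking Kwan above Gupta: 1 + 3 + 3 = 7.
Ballots ranking Gupta above Kwan: 15 − 7 = 8.
Gupta wins the head-to-head 8–7.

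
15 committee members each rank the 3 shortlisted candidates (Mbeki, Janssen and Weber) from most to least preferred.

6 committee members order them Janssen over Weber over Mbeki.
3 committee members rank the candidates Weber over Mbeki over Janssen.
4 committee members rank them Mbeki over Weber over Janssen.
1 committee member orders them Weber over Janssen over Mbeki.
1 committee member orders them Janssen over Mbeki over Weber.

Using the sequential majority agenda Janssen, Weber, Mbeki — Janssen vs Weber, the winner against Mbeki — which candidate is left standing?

Round 1: Janssen vs Weber — 7–8, Weber advances.
Round 2: Weber vs Mbeki — 10–5, Weber advances.
Weber survives the agenda.

Weber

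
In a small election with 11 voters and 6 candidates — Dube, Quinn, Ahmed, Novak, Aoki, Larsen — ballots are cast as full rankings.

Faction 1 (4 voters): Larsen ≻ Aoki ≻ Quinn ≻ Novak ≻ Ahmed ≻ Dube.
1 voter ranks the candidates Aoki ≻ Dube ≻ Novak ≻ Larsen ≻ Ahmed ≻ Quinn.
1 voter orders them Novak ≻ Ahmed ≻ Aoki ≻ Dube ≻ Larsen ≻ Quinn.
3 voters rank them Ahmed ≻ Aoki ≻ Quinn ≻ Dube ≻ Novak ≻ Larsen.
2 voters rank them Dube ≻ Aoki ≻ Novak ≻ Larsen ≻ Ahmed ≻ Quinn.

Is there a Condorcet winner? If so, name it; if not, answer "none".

Check each pair by majority over 11 ballots:
Dube vs Quinn: Quinn wins 7–4.
Dube vs Ahmed: Ahmed, 8–3.
Dube vs Novak: Dube wins 6–5.
Dube vs Aoki: Aoki wins 9–2.
Dube–Larsen: Dube 7–4.
Quinn vs Ahmed: Ahmed wins 7–4.
Quinn–Novak: Quinn 7–4.
Quinn–Aoki: Aoki 11–0.
Quinn vs Larsen: Larsen, 8–3.
Ahmed–Novak: Novak 8–3.
Ahmed–Aoki: Aoki 7–4.
Ahmed–Larsen: Larsen 7–4.
Novak vs Aoki: Aoki wins 10–1.
Novak vs Larsen: Novak, 7–4.
Aoki–Larsen: Aoki 7–4.
Aoki beats each of Dube, Quinn, Ahmed, Novak, Larsen — Aoki is the Condorcet winner.

Aoki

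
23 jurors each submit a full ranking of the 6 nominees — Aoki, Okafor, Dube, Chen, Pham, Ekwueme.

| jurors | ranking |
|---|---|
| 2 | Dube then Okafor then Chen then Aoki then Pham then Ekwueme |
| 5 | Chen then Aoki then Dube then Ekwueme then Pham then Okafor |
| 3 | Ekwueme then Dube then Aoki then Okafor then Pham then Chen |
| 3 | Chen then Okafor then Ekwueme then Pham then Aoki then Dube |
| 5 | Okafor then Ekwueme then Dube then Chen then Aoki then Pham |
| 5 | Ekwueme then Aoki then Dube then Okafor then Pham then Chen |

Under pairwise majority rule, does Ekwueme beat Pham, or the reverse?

Ekwueme

Ballots ranking Ekwueme above Pham: 5 + 3 + 3 + 5 + 5 = 21.
Ballots ranking Pham above Ekwueme: 23 − 21 = 2.
Ekwueme wins the head-to-head 21–2.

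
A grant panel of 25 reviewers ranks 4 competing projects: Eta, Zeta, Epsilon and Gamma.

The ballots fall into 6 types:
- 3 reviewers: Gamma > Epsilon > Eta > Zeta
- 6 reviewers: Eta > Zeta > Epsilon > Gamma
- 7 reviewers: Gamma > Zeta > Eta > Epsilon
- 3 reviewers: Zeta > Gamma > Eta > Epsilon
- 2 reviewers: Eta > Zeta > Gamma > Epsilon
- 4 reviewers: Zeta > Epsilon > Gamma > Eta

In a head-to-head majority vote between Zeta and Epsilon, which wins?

Zeta

Ballots ranking Zeta above Epsilon: 6 + 7 + 3 + 2 + 4 = 22.
Ballots ranking Epsilon above Zeta: 25 − 22 = 3.
Zeta wins the head-to-head 22–3.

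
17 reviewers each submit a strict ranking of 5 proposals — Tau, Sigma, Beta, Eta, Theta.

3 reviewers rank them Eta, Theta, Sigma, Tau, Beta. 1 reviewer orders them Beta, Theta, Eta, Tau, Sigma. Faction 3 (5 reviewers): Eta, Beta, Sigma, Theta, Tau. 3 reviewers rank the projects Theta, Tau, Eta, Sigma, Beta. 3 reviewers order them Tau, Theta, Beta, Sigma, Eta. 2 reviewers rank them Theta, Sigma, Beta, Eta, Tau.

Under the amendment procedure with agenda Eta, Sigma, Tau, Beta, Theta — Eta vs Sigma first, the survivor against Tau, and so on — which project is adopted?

Round 1: Eta vs Sigma — 12–5, Eta advances.
Round 2: Eta vs Tau — 11–6, Eta advances.
Round 3: Eta vs Beta — 11–6, Eta advances.
Round 4: Eta vs Theta — 8–9, Theta advances.
Theta survives the agenda.

Theta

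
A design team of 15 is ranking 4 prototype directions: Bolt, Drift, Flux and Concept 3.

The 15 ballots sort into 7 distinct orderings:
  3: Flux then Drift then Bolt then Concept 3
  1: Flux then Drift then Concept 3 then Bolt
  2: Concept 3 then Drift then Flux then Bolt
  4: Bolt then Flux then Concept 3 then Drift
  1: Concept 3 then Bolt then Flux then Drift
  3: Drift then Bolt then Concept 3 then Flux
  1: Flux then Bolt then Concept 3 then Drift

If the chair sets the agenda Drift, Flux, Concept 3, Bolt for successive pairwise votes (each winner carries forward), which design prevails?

Round 1: Drift vs Flux — 5–10, Flux advances.
Round 2: Flux vs Concept 3 — 9–6, Flux advances.
Round 3: Flux vs Bolt — 7–8, Bolt advances.
Bolt survives the agenda.

Bolt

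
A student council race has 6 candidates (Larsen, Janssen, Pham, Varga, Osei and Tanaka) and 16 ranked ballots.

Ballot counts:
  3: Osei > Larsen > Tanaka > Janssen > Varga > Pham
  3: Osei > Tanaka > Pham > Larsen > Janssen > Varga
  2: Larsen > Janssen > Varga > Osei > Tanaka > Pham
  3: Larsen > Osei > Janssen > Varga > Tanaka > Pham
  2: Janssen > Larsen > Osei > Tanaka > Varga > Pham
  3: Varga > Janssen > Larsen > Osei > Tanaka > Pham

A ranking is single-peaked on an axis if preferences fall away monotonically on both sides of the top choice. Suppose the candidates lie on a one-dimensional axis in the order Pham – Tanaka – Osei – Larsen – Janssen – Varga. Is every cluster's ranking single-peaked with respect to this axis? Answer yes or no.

Axis positions: Pham=1, Tanaka=2, Osei=3, Larsen=4, Janssen=5, Varga=6.
Cluster 1 (peak Osei at position 3): ranking walks positions 3-4-2-5-6-1, expanding outward from the peak — single-peaked.
Cluster 2 (peak Osei at position 3): ranking walks positions 3-2-1-4-5-6, expanding outward from the peak — single-peaked.
Cluster 3 (peak Larsen at position 4): ranking walks positions 4-5-6-3-2-1, expanding outward from the peak — single-peaked.
Cluster 4 (peak Larsen at position 4): ranking walks positions 4-3-5-6-2-1, expanding outward from the peak — single-peaked.
Cluster 5 (peak Janssen at position 5): ranking walks positions 5-4-3-2-6-1, expanding outward from the peak — single-peaked.
Cluster 6 (peak Varga at position 6): ranking walks positions 6-5-4-3-2-1, expanding outward from the peak — single-peaked.
Every ranking is single-peaked on this axis.

yes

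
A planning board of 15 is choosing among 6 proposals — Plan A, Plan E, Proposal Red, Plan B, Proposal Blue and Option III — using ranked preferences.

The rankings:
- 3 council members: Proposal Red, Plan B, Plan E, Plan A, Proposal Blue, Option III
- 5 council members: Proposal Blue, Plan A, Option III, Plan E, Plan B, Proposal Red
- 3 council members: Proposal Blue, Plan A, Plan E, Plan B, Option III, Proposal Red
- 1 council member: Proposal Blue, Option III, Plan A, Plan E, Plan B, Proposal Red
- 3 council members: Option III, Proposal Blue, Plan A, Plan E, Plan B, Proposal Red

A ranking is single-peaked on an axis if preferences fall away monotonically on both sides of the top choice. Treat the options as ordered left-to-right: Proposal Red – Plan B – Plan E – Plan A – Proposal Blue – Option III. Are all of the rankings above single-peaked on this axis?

yes

Axis positions: Proposal Red=1, Plan B=2, Plan E=3, Plan A=4, Proposal Blue=5, Option III=6.
Ballot type 1 (peak Proposal Red at position 1): ranking walks positions 1-2-3-4-5-6, expanding outward from the peak — single-peaked.
Ballot type 2 (peak Proposal Blue at position 5): ranking walks positions 5-4-6-3-2-1, expanding outward from the peak — single-peaked.
Ballot type 3 (peak Proposal Blue at position 5): ranking walks positions 5-4-3-2-6-1, expanding outward from the peak — single-peaked.
Ballot type 4 (peak Proposal Blue at position 5): ranking walks positions 5-6-4-3-2-1, expanding outward from the peak — single-peaked.
Ballot type 5 (peak Option III at position 6): ranking walks positions 6-5-4-3-2-1, expanding outward from the peak — single-peaked.
Every ranking is single-peaked on this axis.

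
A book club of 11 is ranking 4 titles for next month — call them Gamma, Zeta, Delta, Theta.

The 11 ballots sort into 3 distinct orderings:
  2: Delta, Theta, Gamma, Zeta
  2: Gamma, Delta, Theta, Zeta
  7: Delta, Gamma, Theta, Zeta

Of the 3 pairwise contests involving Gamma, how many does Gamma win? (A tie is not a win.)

2

Gamma against each rival (11 members):
Gamma vs Zeta: Gamma, 11–0.
Gamma vs Delta: 2 to 9, Delta.
Gamma vs Theta: 2+7 = 9 for Gamma, 2 for Theta — Gamma by 9–2.
Gamma beats Zeta, Theta; loses to Delta — 2 pairwise wins.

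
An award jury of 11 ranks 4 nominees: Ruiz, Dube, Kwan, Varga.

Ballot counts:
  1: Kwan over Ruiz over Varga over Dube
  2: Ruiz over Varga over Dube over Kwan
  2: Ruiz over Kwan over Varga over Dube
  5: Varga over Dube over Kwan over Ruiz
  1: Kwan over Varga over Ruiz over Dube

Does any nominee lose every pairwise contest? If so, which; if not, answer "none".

none

Head-to-head results (11 jurors):
Ruiz vs Dube: Ruiz wins 6–5.
Ruiz vs Kwan: Kwan wins 7–4.
Ruiz vs Varga: 5 to 6, Varga.
Dube vs Kwan: 2+5 = 7 for Dube, 4 for Kwan — Dube by 7–4.
Dube vs Varga: Dube is ranked higher on 0 ballots, Varga on 11. Varga wins 11–0.
Kwan vs Varga: Kwan is ranked higher on 1+2+1 = 4 ballots, Varga on 7. Varga wins 7–4.
Each nominee has at least one pairwise win (Ruiz beats Dube; Dube beats Kwan; Kwan beats Ruiz; Varga beats Ruiz) — no Condorcet loser.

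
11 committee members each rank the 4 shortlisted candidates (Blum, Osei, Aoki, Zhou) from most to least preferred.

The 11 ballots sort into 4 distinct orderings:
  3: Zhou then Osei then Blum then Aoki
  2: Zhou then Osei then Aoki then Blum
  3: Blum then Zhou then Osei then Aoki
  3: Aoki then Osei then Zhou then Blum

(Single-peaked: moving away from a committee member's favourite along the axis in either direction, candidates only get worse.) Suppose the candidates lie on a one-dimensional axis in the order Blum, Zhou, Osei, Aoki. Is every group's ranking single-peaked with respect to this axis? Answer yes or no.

Axis positions: Blum=1, Zhou=2, Osei=3, Aoki=4.
Group 1 (peak Zhou at position 2): ranking walks positions 2-3-1-4, expanding outward from the peak — single-peaked.
Group 2 (peak Zhou at position 2): ranking walks positions 2-3-4-1, expanding outward from the peak — single-peaked.
Group 3 (peak Blum at position 1): ranking walks positions 1-2-3-4, expanding outward from the peak — single-peaked.
Group 4 (peak Aoki at position 4): ranking walks positions 4-3-2-1, expanding outward from the peak — single-peaked.
Every ranking is single-peaked on this axis.

yes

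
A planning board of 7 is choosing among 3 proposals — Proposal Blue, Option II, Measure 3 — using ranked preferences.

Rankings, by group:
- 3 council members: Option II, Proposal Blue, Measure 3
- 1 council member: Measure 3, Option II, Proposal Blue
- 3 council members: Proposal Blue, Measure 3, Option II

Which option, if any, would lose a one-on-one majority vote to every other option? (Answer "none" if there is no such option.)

none

Head-to-head results (7 council members):
Proposal Blue vs Option II: Proposal Blue is ranked higher on 3 ballots, Option II on 4. Option II wins 4–3.
Proposal Blue–Measure 3: Proposal Blue 6–1.
Option II vs Measure 3: Measure 3 wins 4–3.
Each option has at least one pairwise win (Proposal Blue beats Measure 3; Option II beats Proposal Blue; Measure 3 beats Option II) — no Condorcet loser.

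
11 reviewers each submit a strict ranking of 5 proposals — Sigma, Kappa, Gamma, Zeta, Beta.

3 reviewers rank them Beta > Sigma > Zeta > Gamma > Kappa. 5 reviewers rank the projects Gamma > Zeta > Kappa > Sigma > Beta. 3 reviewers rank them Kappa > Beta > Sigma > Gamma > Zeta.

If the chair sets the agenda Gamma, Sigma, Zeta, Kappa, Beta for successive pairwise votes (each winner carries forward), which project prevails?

Round 1: Gamma vs Sigma — 5–6, Sigma advances.
Round 2: Sigma vs Zeta — 6–5, Sigma advances.
Round 3: Sigma vs Kappa — 3–8, Kappa advances.
Round 4: Kappa vs Beta — 8–3, Kappa advances.
The agenda winner is Kappa.

Kappa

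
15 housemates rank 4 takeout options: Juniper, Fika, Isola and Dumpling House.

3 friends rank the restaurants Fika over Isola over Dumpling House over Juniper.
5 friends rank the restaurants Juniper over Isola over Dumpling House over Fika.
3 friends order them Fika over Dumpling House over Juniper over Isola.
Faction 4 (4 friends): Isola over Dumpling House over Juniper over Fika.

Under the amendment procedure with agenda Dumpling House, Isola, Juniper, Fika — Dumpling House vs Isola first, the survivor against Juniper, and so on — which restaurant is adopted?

Round 1: Dumpling House vs Isola — 3–12, Isola advances.
Round 2: Isola vs Juniper — 7–8, Juniper advances.
Round 3: Juniper vs Fika — 9–6, Juniper advances.
Juniper survives the agenda.

Juniper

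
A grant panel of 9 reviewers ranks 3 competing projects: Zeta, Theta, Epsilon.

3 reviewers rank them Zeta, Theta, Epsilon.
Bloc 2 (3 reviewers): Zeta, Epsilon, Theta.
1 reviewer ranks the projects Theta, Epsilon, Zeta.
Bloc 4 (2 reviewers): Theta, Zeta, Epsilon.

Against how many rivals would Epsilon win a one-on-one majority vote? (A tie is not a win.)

0

Epsilon against each rival (9 reviewers):
Epsilon vs Zeta: 1 to 8, Zeta.
Epsilon vs Theta: Theta wins 6–3.
Epsilon beats no one; loses to Zeta, Theta — 0 pairwise wins.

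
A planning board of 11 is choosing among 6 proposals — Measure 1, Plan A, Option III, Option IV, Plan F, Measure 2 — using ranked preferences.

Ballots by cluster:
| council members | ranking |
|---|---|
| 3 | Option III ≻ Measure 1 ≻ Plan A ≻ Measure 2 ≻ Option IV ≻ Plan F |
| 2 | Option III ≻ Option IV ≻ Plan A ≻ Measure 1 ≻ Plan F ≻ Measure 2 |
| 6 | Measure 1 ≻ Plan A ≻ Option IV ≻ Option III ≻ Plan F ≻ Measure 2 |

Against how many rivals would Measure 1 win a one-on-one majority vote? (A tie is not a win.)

5

Measure 1 against each rival (11 council members):
Measure 1 vs Plan A: Measure 1, 9–2.
Measure 1 vs Option III: Measure 1, 6–5.
Measure 1 vs Option IV: Measure 1 preferred on 3+6 = 9 ballots; Measure 1 wins 9–2.
Measure 1 vs Plan F: Measure 1, 11–0.
Measure 1 vs Measure 2: Measure 1 preferred on 3+2+6 = 11 ballots; Measure 1 wins 11–0.
Measure 1 beats Plan A, Option III, Option IV, Plan F, Measure 2 — 5 pairwise wins.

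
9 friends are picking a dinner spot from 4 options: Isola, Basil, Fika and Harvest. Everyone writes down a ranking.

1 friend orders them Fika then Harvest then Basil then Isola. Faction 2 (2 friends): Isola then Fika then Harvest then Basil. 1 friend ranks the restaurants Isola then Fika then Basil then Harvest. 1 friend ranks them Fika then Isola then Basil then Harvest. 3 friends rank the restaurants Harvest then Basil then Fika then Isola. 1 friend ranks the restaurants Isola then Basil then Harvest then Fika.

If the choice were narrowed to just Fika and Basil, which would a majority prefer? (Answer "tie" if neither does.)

Ballots ranking Fika above Basil: 1 + 2 + 1 + 1 = 5.
Ballots ranking Basil above Fika: 9 − 5 = 4.
Fika wins the head-to-head 5–4.

Fika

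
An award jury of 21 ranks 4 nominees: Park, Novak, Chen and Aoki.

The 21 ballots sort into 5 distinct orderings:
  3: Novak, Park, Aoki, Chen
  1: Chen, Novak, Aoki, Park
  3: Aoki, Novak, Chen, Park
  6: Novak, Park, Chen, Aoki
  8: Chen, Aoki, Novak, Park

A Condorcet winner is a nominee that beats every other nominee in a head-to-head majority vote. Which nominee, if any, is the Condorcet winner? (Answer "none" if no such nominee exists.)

none

Check each pair by majority over 21 ballots:
Park vs Novak: Park is ranked higher on 0 ballots, Novak on 21. Novak wins 21–0.
Park vs Chen: Chen, 12–9.
Park vs Aoki: Aoki wins 12–9.
Novak vs Chen: Novak preferred on 3+3+6 = 12 ballots; Novak wins 12–9.
Novak vs Aoki: Novak is ranked higher on 3+1+6 = 10 ballots, Aoki on 11. Aoki wins 11–10.
Chen vs Aoki: 1+6+8 = 15 for Chen, 6 for Aoki — Chen by 15–6.
No nominee is unbeaten: Park loses to Novak; Novak loses to Aoki; Chen loses to Novak; Aoki loses to Chen. In particular Novak → Chen → Aoki → Novak is a majority cycle — no Condorcet winner exists.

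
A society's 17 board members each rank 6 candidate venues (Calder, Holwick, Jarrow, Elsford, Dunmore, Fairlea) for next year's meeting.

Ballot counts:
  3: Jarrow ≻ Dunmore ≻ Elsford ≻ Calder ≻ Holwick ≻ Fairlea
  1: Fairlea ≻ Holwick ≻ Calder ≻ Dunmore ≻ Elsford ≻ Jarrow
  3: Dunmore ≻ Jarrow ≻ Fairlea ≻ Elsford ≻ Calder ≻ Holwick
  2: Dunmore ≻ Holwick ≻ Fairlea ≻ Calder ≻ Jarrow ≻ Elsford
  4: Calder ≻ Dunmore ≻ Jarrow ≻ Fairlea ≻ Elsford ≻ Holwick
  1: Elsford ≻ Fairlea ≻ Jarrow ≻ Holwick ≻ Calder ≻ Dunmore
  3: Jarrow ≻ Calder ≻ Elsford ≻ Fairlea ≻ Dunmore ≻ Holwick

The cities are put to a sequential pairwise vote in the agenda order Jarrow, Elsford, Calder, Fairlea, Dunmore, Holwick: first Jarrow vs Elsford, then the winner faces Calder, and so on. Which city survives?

Dunmore

Round 1: Jarrow vs Elsford — 15–2, Jarrow advances.
Round 2: Jarrow vs Calder — 10–7, Jarrow advances.
Round 3: Jarrow vs Fairlea — 13–4, Jarrow advances.
Round 4: Jarrow vs Dunmore — 7–10, Dunmore advances.
Round 5: Dunmore vs Holwick — 15–2, Dunmore advances.
Dunmore survives the agenda.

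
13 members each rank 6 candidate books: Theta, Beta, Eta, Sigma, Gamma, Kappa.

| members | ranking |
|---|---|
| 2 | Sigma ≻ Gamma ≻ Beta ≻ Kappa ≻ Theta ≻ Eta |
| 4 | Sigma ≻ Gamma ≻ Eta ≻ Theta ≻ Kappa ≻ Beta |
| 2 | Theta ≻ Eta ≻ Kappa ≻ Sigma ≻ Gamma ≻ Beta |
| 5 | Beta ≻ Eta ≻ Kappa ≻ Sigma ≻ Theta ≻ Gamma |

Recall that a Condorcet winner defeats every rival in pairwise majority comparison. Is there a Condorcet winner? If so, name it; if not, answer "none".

Pairwise majorities:
Theta vs Beta: Theta is ranked higher on 4+2 = 6 ballots, Beta on 7. Beta wins 7–6.
Theta vs Eta: Theta preferred on 2+2 = 4 ballots; Eta wins 9–4.
Theta vs Sigma: 2 for Theta, 11 for Sigma — Sigma by 11–2.
Theta vs Gamma: Theta preferred on 2+5 = 7 ballots; Theta wins 7–6.
Theta vs Kappa: 6 to 7, Kappa.
Beta vs Eta: 7 to 6, Beta.
Beta vs Sigma: 5 for Beta, 8 for Sigma — Sigma by 8–5.
Beta vs Gamma: 5 for Beta, 8 for Gamma — Gamma by 8–5.
Beta vs Kappa: 7 to 6, Beta.
Eta vs Sigma: 2+5 = 7 for Eta, 6 for Sigma — Eta by 7–6.
Eta vs Gamma: Eta is ranked higher on 2+5 = 7 ballots, Gamma on 6. Eta wins 7–6.
Eta vs Kappa: 11 to 2, Eta.
Sigma vs Gamma: Sigma is ranked higher on 2+4+2+5 = 13 ballots, Gamma on 0. Sigma wins 13–0.
Sigma vs Kappa: Sigma is ranked higher on 2+4 = 6 ballots, Kappa on 7. Kappa wins 7–6.
Gamma vs Kappa: Gamma preferred on 2+4 = 6 ballots; Kappa wins 7–6.
Each book drops at least one matchup (Theta loses to Beta; Beta loses to Sigma; Eta loses to Beta; Sigma loses to Eta; Gamma loses to Theta; Kappa loses to Beta); the cycle Theta beats Gamma beats Beta beats Theta rules out a Condorcet winner.

none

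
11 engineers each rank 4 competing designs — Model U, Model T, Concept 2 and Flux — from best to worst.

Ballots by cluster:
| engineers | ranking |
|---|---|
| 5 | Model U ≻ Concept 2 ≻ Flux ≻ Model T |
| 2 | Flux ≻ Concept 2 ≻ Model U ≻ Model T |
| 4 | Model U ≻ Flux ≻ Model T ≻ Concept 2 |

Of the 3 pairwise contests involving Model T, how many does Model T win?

Model T against each rival (11 engineers):
Model T vs Model U: Model U, 11–0.
Model T vs Concept 2: Model T is ranked higher on 4 ballots, Concept 2 on 7. Concept 2 wins 7–4.
Model T vs Flux: 0 to 11, Flux.
Model T beats no one; loses to Model U, Concept 2, Flux — 0 pairwise wins.

0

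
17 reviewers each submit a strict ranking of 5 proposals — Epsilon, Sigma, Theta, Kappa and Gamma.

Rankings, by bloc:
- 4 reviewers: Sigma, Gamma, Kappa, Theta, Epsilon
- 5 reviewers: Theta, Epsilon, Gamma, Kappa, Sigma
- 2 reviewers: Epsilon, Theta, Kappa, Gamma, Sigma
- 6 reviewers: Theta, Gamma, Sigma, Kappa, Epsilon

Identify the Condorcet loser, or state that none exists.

Head-to-head results (17 reviewers):
Epsilon vs Sigma: Epsilon is ranked higher on 5+2 = 7 ballots, Sigma on 10. Sigma wins 10–7.
Epsilon vs Theta: Theta wins 15–2.
Epsilon–Kappa: Kappa 10–7.
Epsilon vs Gamma: Epsilon is ranked higher on 5+2 = 7 ballots, Gamma on 10. Gamma wins 10–7.
Sigma vs Theta: Sigma is ranked higher on 4 ballots, Theta on 13. Theta wins 13–4.
Sigma vs Kappa: 10 to 7, Sigma.
Sigma vs Gamma: Sigma preferred on 4 ballots; Gamma wins 13–4.
Theta vs Kappa: Theta preferred on 5+2+6 = 13 ballots; Theta wins 13–4.
Theta vs Gamma: Theta preferred on 5+2+6 = 13 ballots; Theta wins 13–4.
Kappa vs Gamma: Gamma, 15–2.
Epsilon is beaten in every head-to-head and is the Condorcet loser.

Epsilon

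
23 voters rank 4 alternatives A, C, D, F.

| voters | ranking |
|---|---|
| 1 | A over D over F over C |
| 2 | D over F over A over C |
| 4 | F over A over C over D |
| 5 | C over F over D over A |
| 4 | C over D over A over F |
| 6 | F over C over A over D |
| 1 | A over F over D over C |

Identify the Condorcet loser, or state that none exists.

D

Head-to-head results (23 voters):
A vs C: C wins 15–8.
A vs D: A preferred on 1+4+6+1 = 12 ballots; A wins 12–11.
A vs F: 1+4+1 = 6 for A, 17 for F — F by 17–6.
C vs D: C wins 19–4.
C vs F: F wins 14–9.
D vs F: D preferred on 1+2+4 = 7 ballots; F wins 16–7.
Only D has no wins; D is the Condorcet loser.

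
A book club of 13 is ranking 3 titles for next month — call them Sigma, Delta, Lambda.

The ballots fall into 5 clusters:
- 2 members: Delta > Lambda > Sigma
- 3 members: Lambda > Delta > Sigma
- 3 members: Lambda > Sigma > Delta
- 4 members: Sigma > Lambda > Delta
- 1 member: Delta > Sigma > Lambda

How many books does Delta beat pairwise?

Delta against each rival (13 members):
Delta vs Sigma: Sigma, 7–6.
Delta vs Lambda: Lambda wins 10–3.
Delta beats no one; loses to Sigma, Lambda — 0 pairwise wins.

0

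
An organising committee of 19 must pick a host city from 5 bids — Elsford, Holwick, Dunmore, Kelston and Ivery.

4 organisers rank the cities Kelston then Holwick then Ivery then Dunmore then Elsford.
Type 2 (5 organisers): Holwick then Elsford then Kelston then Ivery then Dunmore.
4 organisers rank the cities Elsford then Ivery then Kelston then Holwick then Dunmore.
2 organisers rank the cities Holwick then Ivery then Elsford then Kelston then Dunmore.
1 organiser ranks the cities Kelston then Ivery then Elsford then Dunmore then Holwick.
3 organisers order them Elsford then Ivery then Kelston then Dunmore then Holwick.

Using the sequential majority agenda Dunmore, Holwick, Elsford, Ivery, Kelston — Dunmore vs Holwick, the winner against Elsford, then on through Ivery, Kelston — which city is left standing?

Kelston

Round 1: Dunmore vs Holwick — 4–15, Holwick advances.
Round 2: Holwick vs Elsford — 11–8, Holwick advances.
Round 3: Holwick vs Ivery — 11–8, Holwick advances.
Round 4: Holwick vs Kelston — 7–12, Kelston advances.
The agenda winner is Kelston.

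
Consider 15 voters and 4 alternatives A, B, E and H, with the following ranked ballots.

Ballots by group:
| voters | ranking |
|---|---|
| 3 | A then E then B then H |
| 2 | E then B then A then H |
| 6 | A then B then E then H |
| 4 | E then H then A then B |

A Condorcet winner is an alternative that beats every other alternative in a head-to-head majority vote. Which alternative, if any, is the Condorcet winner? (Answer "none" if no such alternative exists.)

Check each pair by majority over 15 ballots:
A vs B: A wins 13–2.
A vs E: A wins 9–6.
A vs H: A, 11–4.
B–E: E 9–6.
B–H: B 11–4.
E vs H: E wins 15–0.
Only A has no losses; A is the Condorcet winner.

A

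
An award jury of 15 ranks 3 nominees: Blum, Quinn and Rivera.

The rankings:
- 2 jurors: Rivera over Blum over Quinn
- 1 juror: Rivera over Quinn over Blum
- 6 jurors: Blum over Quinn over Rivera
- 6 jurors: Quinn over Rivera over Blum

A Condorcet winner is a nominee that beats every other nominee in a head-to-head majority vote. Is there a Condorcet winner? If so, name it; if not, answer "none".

Head-to-head results (15 jurors):
Blum vs Quinn: 8 to 7, Blum.
Blum vs Rivera: 6 for Blum, 9 for Rivera — Rivera by 9–6.
Quinn vs Rivera: Quinn preferred on 6+6 = 12 ballots; Quinn wins 12–3.
Each nominee drops at least one matchup (Blum loses to Rivera; Quinn loses to Blum; Rivera loses to Quinn); the cycle Blum > Quinn > Rivera > Blum rules out a Condorcet winner.

none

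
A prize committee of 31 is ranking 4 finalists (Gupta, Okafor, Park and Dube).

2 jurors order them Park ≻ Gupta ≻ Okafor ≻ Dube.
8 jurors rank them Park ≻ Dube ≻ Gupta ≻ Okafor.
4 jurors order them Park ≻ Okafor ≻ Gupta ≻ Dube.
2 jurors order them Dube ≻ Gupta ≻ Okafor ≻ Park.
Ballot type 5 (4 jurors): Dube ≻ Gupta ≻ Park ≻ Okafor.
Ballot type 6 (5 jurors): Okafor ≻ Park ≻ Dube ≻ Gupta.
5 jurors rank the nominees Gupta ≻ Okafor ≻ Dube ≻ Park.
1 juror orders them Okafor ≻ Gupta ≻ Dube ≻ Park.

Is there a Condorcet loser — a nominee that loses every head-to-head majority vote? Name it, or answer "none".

none

Pairwise majorities:
Gupta–Okafor: Gupta 21–10.
Gupta vs Park: 2+4+5+1 = 12 for Gupta, 19 for Park — Park by 19–12.
Gupta–Dube: Dube 19–12.
Okafor vs Park: Park, 18–13.
Okafor–Dube: Okafor 17–14.
Park vs Dube: 2+8+4+5 = 19 for Park, 12 for Dube — Park by 19–12.
Every nominee wins at least one matchup (Gupta beats Okafor; Okafor beats Dube; Park beats Gupta; Dube beats Gupta), so there is no Condorcet loser.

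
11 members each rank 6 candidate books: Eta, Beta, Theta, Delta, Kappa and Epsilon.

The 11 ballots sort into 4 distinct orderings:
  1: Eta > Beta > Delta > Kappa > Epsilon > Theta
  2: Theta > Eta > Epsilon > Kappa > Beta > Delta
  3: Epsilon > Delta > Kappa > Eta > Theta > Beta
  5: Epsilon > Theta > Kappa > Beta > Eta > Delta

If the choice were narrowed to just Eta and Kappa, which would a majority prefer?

Ballots ranking Eta above Kappa: 1 + 2 = 3.
Ballots ranking Kappa above Eta: 11 − 3 = 8.
Kappa wins the head-to-head 8–3.

Kappa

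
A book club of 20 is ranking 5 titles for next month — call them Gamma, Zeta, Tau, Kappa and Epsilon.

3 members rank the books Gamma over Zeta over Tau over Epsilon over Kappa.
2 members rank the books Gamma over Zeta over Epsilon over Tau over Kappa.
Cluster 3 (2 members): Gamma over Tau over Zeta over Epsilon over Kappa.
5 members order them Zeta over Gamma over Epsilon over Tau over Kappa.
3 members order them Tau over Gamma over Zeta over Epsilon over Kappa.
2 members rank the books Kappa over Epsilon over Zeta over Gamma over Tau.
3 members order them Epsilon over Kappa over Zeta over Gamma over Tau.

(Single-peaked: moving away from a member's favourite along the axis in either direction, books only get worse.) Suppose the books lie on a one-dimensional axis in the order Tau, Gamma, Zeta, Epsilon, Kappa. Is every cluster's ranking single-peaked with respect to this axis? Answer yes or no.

Axis positions: Tau=1, Gamma=2, Zeta=3, Epsilon=4, Kappa=5.
Cluster 1 (peak Gamma at position 2): ranking walks positions 2-3-1-4-5, expanding outward from the peak — single-peaked.
Cluster 2 (peak Gamma at position 2): ranking walks positions 2-3-4-1-5, expanding outward from the peak — single-peaked.
Cluster 3 (peak Gamma at position 2): ranking walks positions 2-1-3-4-5, expanding outward from the peak — single-peaked.
Cluster 4 (peak Zeta at position 3): ranking walks positions 3-2-4-1-5, expanding outward from the peak — single-peaked.
Cluster 5 (peak Tau at position 1): ranking walks positions 1-2-3-4-5, expanding outward from the peak — single-peaked.
Cluster 6 (peak Kappa at position 5): ranking walks positions 5-4-3-2-1, expanding outward from the peak — single-peaked.
Cluster 7 (peak Epsilon at position 4): ranking walks positions 4-5-3-2-1, expanding outward from the peak — single-peaked.
Every ranking is single-peaked on this axis.

yes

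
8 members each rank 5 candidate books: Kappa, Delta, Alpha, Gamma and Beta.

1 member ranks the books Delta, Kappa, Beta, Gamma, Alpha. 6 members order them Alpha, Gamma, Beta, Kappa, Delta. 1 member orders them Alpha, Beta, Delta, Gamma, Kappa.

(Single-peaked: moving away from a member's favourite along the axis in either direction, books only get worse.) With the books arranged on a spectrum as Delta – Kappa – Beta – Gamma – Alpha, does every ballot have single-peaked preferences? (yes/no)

no

Axis positions: Delta=1, Kappa=2, Beta=3, Gamma=4, Alpha=5.
Cluster 1 (peak Delta at position 1): ranking walks positions 1-2-3-4-5, expanding outward from the peak — single-peaked.
Cluster 2 (peak Alpha at position 5): ranking walks positions 5-4-3-2-1, expanding outward from the peak — single-peaked.
Cluster 3: ranking walks positions 5-3-1-4-2; Beta is ranked above Gamma even though Gamma lies between Beta and the peak Alpha on the axis — preferences dip and rise again. Not single-peaked.
Cluster 3 violates single-peakedness, so the profile is not single-peaked on this axis.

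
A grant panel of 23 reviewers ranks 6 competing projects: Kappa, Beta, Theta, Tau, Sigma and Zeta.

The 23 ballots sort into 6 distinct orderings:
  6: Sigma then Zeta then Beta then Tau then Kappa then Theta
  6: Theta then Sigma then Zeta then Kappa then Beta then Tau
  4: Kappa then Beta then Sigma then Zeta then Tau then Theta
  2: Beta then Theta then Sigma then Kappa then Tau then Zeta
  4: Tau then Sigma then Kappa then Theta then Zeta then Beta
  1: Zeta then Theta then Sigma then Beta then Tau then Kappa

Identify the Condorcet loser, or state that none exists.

none

Pairwise majorities:
Kappa vs Beta: Kappa, 14–9.
Kappa vs Theta: 6+4+4 = 14 for Kappa, 9 for Theta — Kappa by 14–9.
Kappa vs Tau: Kappa preferred on 6+4+2 = 12 ballots; Kappa wins 12–11.
Kappa vs Sigma: Kappa is ranked higher on 4 ballots, Sigma on 19. Sigma wins 19–4.
Kappa vs Zeta: Zeta, 13–10.
Beta vs Theta: 12 to 11, Beta.
Beta vs Tau: Beta preferred on 6+6+4+2+1 = 19 ballots; Beta wins 19–4.
Beta vs Sigma: Sigma wins 17–6.
Beta vs Zeta: Zeta wins 17–6.
Theta vs Tau: Theta is ranked higher on 6+2+1 = 9 ballots, Tau on 14. Tau wins 14–9.
Theta vs Sigma: Sigma, 14–9.
Theta vs Zeta: Theta, 12–11.
Tau–Sigma: Sigma 19–4.
Tau–Zeta: Zeta 17–6.
Sigma vs Zeta: 22 to 1, Sigma.
Every project wins at least one matchup (Kappa beats Beta; Beta beats Theta; Theta beats Zeta; Tau beats Theta; Sigma beats Kappa; Zeta beats Kappa), so there is no Condorcet loser.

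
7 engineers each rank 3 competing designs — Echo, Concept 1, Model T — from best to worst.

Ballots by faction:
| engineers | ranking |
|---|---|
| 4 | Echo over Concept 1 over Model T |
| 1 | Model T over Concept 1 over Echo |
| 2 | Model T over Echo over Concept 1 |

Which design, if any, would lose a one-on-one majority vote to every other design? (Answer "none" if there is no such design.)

Head-to-head results (7 engineers):
Echo vs Concept 1: Echo wins 6–1.
Echo–Model T: Echo 4–3.
Concept 1 vs Model T: Concept 1, 4–3.
Only Model T has no wins; Model T is the Condorcet loser.

Model T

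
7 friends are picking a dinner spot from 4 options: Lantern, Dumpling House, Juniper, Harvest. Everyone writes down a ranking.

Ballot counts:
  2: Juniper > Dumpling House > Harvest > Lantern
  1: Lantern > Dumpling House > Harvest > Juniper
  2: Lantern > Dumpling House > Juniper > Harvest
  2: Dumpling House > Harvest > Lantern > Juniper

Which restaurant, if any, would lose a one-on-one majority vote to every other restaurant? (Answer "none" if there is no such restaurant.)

Head-to-head results (7 friends):
Lantern–Dumpling House: Dumpling House 4–3.
Lantern vs Juniper: Lantern preferred on 1+2+2 = 5 ballots; Lantern wins 5–2.
Lantern vs Harvest: 3 to 4, Harvest.
Dumpling House vs Juniper: Dumpling House, 5–2.
Dumpling House–Harvest: Dumpling House 7–0.
Juniper vs Harvest: Juniper, 4–3.
Every restaurant wins at least one matchup (Lantern beats Juniper; Dumpling House beats Lantern; Juniper beats Harvest; Harvest beats Lantern), so there is no Condorcet loser.

none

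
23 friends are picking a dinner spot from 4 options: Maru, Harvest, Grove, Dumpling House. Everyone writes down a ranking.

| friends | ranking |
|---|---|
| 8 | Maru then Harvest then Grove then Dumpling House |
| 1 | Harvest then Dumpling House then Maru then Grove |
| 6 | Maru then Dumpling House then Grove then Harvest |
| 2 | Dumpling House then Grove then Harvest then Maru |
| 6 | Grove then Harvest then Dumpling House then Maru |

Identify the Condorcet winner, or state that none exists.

Maru

Pairwise majorities:
Maru vs Harvest: 8+6 = 14 for Maru, 9 for Harvest — Maru by 14–9.
Maru vs Grove: 8+1+6 = 15 for Maru, 8 for Grove — Maru by 15–8.
Maru vs Dumpling House: 8+6 = 14 for Maru, 9 for Dumpling House — Maru by 14–9.
Harvest vs Grove: 8+1 = 9 for Harvest, 14 for Grove — Grove by 14–9.
Harvest vs Dumpling House: Harvest is ranked higher on 8+1+6 = 15 ballots, Dumpling House on 8. Harvest wins 15–8.
Grove vs Dumpling House: 8+6 = 14 for Grove, 9 for Dumpling House — Grove by 14–9.
Maru defeats every rival head-to-head and is the Condorcet winner.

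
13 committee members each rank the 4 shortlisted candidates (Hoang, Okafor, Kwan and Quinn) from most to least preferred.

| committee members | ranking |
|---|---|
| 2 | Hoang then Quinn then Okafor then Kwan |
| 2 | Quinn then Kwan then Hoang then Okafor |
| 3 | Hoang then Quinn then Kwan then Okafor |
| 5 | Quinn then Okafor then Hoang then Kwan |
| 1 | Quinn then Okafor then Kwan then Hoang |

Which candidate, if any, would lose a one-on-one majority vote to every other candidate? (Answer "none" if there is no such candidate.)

Kwan

Head-to-head results (13 committee members):
Hoang vs Okafor: Hoang preferred on 2+2+3 = 7 ballots; Hoang wins 7–6.
Hoang vs Kwan: 10 to 3, Hoang.
Hoang vs Quinn: Hoang is ranked higher on 2+3 = 5 ballots, Quinn on 8. Quinn wins 8–5.
Okafor–Kwan: Okafor 8–5.
Okafor vs Quinn: Okafor is ranked higher on 0 ballots, Quinn on 13. Quinn wins 13–0.
Kwan vs Quinn: Quinn, 13–0.
Kwan loses to every other candidate — it is the Condorcet loser.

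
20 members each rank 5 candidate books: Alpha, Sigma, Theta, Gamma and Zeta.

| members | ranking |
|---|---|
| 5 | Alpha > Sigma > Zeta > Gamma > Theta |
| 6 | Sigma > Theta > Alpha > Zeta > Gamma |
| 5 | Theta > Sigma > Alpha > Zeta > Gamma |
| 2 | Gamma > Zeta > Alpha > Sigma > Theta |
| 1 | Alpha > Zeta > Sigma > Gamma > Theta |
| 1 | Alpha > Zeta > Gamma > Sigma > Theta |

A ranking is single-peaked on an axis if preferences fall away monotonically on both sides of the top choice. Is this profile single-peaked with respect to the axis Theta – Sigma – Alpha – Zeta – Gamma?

yes

Axis positions: Theta=1, Sigma=2, Alpha=3, Zeta=4, Gamma=5.
Type 1 (peak Alpha at position 3): ranking walks positions 3-2-4-5-1, expanding outward from the peak — single-peaked.
Type 2 (peak Sigma at position 2): ranking walks positions 2-1-3-4-5, expanding outward from the peak — single-peaked.
Type 3 (peak Theta at position 1): ranking walks positions 1-2-3-4-5, expanding outward from the peak — single-peaked.
Type 4 (peak Gamma at position 5): ranking walks positions 5-4-3-2-1, expanding outward from the peak — single-peaked.
Type 5 (peak Alpha at position 3): ranking walks positions 3-4-2-5-1, expanding outward from the peak — single-peaked.
Type 6 (peak Alpha at position 3): ranking walks positions 3-4-5-2-1, expanding outward from the peak — single-peaked.
Every ranking is single-peaked on this axis.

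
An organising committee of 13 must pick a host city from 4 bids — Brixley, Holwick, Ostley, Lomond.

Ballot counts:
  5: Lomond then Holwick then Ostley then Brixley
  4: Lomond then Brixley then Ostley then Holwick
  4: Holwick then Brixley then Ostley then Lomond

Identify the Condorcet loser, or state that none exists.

Ostley

Pairwise majorities:
Brixley vs Holwick: 4 to 9, Holwick.
Brixley–Ostley: Brixley 8–5.
Brixley vs Lomond: Brixley is ranked higher on 4 ballots, Lomond on 9. Lomond wins 9–4.
Holwick–Ostley: Holwick 9–4.
Holwick vs Lomond: Lomond, 9–4.
Ostley–Lomond: Lomond 9–4.
Only Ostley has no wins; Ostley is the Condorcet loser.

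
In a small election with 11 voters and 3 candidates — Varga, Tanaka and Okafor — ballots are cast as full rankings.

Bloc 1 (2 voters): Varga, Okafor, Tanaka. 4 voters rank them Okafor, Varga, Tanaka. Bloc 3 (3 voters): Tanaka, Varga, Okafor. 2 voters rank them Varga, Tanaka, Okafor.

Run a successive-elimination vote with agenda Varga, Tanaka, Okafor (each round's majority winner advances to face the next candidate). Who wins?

Round 1: Varga vs Tanaka — 8–3, Varga advances.
Round 2: Varga vs Okafor — 7–4, Varga advances.
Varga survives the agenda.

Varga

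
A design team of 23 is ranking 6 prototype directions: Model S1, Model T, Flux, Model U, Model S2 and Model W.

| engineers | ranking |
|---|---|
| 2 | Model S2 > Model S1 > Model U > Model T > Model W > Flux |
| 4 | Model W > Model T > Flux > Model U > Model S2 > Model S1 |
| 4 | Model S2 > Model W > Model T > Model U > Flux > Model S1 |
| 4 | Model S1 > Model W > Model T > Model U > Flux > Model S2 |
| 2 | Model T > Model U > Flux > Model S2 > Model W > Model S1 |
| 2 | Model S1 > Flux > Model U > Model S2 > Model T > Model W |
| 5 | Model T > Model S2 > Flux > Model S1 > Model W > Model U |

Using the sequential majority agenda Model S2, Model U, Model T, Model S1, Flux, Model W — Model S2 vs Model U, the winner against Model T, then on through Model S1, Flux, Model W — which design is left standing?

Model W

Round 1: Model S2 vs Model U — 11–12, Model U advances.
Round 2: Model U vs Model T — 4–19, Model T advances.
Round 3: Model T vs Model S1 — 15–8, Model T advances.
Round 4: Model T vs Flux — 21–2, Model T advances.
Round 5: Model T vs Model W — 11–12, Model W advances.
The agenda winner is Model W.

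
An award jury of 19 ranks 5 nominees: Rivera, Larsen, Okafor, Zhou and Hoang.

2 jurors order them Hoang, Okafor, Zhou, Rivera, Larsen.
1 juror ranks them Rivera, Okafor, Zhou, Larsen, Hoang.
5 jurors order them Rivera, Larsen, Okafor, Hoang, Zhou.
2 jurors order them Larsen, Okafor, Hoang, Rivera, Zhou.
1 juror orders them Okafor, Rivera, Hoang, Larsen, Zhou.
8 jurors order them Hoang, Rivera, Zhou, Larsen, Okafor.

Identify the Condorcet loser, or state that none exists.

none

Head-to-head results (19 jurors):
Rivera vs Larsen: Rivera, 17–2.
Rivera vs Okafor: 14 to 5, Rivera.
Rivera vs Zhou: Rivera, 17–2.
Rivera vs Hoang: Hoang, 12–7.
Larsen vs Okafor: Larsen wins 15–4.
Larsen vs Zhou: 8 to 11, Zhou.
Larsen–Hoang: Hoang 11–8.
Okafor vs Zhou: Okafor, 11–8.
Okafor vs Hoang: Hoang wins 10–9.
Zhou vs Hoang: Hoang, 18–1.
Each nominee has at least one pairwise win (Rivera beats Larsen; Larsen beats Okafor; Okafor beats Zhou; Zhou beats Larsen; Hoang beats Rivera) — no Condorcet loser.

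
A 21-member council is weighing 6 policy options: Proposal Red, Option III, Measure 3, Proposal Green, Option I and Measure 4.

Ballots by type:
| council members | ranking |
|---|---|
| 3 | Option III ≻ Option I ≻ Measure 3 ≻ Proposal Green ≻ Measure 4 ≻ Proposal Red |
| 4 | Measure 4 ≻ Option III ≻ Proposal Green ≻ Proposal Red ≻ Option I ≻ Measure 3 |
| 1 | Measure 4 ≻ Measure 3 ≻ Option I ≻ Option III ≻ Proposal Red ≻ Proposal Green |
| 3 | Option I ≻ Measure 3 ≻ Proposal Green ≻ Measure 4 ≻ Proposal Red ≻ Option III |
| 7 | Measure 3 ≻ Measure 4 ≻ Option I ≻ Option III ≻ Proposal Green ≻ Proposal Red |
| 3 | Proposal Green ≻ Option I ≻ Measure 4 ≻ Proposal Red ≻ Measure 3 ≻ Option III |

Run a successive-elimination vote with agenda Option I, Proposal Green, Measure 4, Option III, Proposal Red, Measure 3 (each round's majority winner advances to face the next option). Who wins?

Measure 3

Round 1: Option I vs Proposal Green — 14–7, Option I advances.
Round 2: Option I vs Measure 4 — 9–12, Measure 4 advances.
Round 3: Measure 4 vs Option III — 18–3, Measure 4 advances.
Round 4: Measure 4 vs Proposal Red — 21–0, Measure 4 advances.
Round 5: Measure 4 vs Measure 3 — 8–13, Measure 3 advances.
The agenda winner is Measure 3.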